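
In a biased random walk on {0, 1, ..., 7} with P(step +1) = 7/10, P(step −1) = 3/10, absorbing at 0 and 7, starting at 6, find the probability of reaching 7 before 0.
P(hit 7 before 0) = (1 − (3/7)^6) / (1 − (3/7)^7) = 204610/205339

Let u_k denote P(reach 7 before 0 | start at k). Boundary: u_0 = 0, u_7 = 1. Recurrence: u_k = 7/10·u_{k+1} + 3/10·u_{k-1} for 1 ≤ k ≤ 6. Try u_k = A + B·r^k with r = q/p = (3/10)/(7/10) = 3/7. Substitution satisfies the recurrence; boundary conditions give:
  u_k = (1 − r^k) / (1 − r^N) = (1 − (3/7)^6) / (1 − (3/7)^7) = 204610/205339.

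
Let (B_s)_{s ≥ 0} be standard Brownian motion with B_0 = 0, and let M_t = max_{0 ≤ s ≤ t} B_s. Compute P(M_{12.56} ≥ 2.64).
P(M_{12.56} ≥ 2.64) = 2·P(B_{12.56} ≥ 2.64) = 2(1 − Φ(2.64/√12.56)) ≈ 0.4563

By the reflection principle for Brownian motion, P(M_t ≥ a) = 2 · P(B_t ≥ a) for a ≥ 0. Since B_t ~ N(0, t), P(B_t ≥ 2.64) = 1 − Φ(2.64/√t) = 1 − Φ(2.64/√12.56) = 1 − Φ(0.7449). So
  P(M_{12.56} ≥ 2.64) = 2(1 − Φ(0.7449)) ≈ 0.4563.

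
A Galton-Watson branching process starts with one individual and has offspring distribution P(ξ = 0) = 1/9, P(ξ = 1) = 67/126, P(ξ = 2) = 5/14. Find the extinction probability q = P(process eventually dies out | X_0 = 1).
q = 14/45

The pgf is f(s) = 1/9 + 67/126·s + 5/14·s². The extinction probability q is the smallest fixed point of f in [0, 1]. Setting s = f(s):
  5/14·s² + (67/126 − 1)·s + 1/9 = 0
  5/14·s² − (1/9 + 5/14)·s + 1/9 = 0
which factors as (s − 1)·(5/14·s − 1/9) = 0, giving roots s = 1 and s = (1/9)/(5/14) = 14/45.
Mean offspring μ = 67/126 + 2·5/14 = 157/126 > 1 (supercritical), so q < 1. The extinction probability is the smaller root: q = (1/9)/(5/14) = 14/45.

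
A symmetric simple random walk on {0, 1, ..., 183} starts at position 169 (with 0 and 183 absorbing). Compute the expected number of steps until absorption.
E[τ | X_0 = 169] = 2366

Let v_k = E[τ | X_0 = k]. Boundary: v_0 = v_183 = 0. Recurrence: v_k = 1 + (v_{k-1} + v_{k+1})/2 for 1 ≤ k ≤ 182. The particular solution to v_k − (v_{k-1} + v_{k+1})/2 = 1 is v_k = −k^2. Adding homogeneous solution A + B k and matching boundaries gives v_k = k (183 − k). Substituting k = 169: v_169 = 169 · 14 = 2366.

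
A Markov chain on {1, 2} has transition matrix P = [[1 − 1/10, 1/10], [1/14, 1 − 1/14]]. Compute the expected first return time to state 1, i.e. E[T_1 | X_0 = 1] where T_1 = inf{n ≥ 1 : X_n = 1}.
E[T_1 | X_0 = 1] = 1/π_1 = 12/5

For an irreducible recurrent Markov chain with stationary distribution π, E[T_i | X_0 = i] = 1/π_i (Kac's formula). Here π_1 = (1/14)/(1/10 + 1/14) = (1/14)/(6/35) = 5/12, so E[T_1 | X_0 = 1] = 1/π_1 = (1/10 + 1/14)/(1/14) = (6/35)/(1/14) = 12/5.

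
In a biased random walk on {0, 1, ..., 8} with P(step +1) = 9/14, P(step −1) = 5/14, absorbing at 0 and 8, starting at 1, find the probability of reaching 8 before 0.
P(hit 8 before 0) = (1 − (5/9)^1) / (1 − (5/9)^8) = 4782969/10664024

Let u_k denote P(reach 8 before 0 | start at k). Boundary: u_0 = 0, u_8 = 1. Recurrence: u_k = 9/14·u_{k+1} + 5/14·u_{k-1} for 1 ≤ k ≤ 7. Try u_k = A + B·r^k with r = q/p = (5/14)/(9/14) = 5/9. Substitution satisfies the recurrence; boundary conditions give:
  u_k = (1 − r^k) / (1 − r^N) = (1 − (5/9)^1) / (1 − (5/9)^8) = 4782969/10664024.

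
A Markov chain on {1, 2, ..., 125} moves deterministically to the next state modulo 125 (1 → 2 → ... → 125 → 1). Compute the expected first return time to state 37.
E[T_37 | X_0 = 37] = 125

The chain cycles deterministically, so starting at state 37 it returns in exactly 125 steps. Equivalently, the stationary distribution is uniform π_j = 1/125 for every state j, so by Kac's formula E[T_37] = 1/π_37 = 125.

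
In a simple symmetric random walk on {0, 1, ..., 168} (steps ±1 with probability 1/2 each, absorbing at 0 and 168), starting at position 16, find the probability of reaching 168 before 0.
P(hit 168 before 0) = 16/168 = 2/21

Let u_k = P(hit 168 before 0 | start at k). Then u_0 = 0, u_168 = 1, and u_k = u_{k-1}/2 + u_{k+1}/2 for 1 ≤ k ≤ 167. This harmonic recurrence is solved by u_k = k/168, giving u_16 = 16/168 = 2/21.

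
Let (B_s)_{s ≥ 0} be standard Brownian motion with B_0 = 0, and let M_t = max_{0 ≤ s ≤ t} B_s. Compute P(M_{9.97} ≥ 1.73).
P(M_{9.97} ≥ 1.73) = 2·P(B_{9.97} ≥ 1.73) = 2(1 − Φ(1.73/√9.97)) ≈ 0.5838

By the reflection principle for Brownian motion, P(M_t ≥ a) = 2 · P(B_t ≥ a) for a ≥ 0. Since B_t ~ N(0, t), P(B_t ≥ 1.73) = 1 − Φ(1.73/√t) = 1 − Φ(1.73/√9.97) = 1 − Φ(0.5479). So
  P(M_{9.97} ≥ 1.73) = 2(1 − Φ(0.5479)) ≈ 0.5838.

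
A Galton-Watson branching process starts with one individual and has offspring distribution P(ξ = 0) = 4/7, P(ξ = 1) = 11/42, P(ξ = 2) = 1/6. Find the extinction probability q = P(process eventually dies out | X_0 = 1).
q = 1

Mean offspring μ = 0·4/7 + 1·11/42 + 2·1/6 = 25/42 ≤ 1. For μ ≤ 1 with offspring not concentrated at 1, the Galton-Watson process goes extinct almost surely, so q = 1.
(Algebraic check: The pgf is f(s) = 4/7 + 11/42·s + 1/6·s². The extinction probability q is the smallest fixed point of f in [0, 1]. Setting s = f(s):
  1/6·s² + (11/42 − 1)·s + 4/7 = 0
  1/6·s² − (4/7 + 1/6)·s + 4/7 = 0
which factors as (s − 1)·(1/6·s − 4/7) = 0, giving roots s = 1 and s = (4/7)/(1/6) = 24/7. Since 24/7 ≥ 1, the smallest root in [0, 1] is s = 1.)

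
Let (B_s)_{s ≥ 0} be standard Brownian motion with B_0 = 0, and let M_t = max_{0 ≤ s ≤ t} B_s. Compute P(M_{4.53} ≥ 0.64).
P(M_{4.53} ≥ 0.64) = 2·P(B_{4.53} ≥ 0.64) = 2(1 − Φ(0.64/√4.53)) ≈ 0.7636

By the reflection principle for Brownian motion, P(M_t ≥ a) = 2 · P(B_t ≥ a) for a ≥ 0. Since B_t ~ N(0, t), P(B_t ≥ 0.64) = 1 − Φ(0.64/√t) = 1 − Φ(0.64/√4.53) = 1 − Φ(0.3007). So
  P(M_{4.53} ≥ 0.64) = 2(1 − Φ(0.3007)) ≈ 0.7636.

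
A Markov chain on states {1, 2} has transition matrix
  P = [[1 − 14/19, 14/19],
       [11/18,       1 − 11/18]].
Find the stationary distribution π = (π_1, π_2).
π_1 = 209/461, π_2 = 252/461

Solve πP = π with π_1 + π_2 = 1. From πP = π: π_1 · (1 − 14/19) + π_2 · 11/18 = π_1 ⇒ π_2 · 11/18 = π_1 · 14/19 ⇒ π_2/π_1 = (14/19)/(11/18) = 252/209. Together with π_1 + π_2 = 1:
  π_1 = (11/18)/(14/19 + 11/18) = (11/18)/(461/342) = 209/461,
  π_2 = (14/19)/(14/19 + 11/18) = (14/19)/(461/342) = 252/461.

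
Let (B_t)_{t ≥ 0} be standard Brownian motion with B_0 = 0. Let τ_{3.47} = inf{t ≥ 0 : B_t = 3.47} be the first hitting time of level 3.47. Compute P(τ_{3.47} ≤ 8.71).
P(τ_{3.47} ≤ 8.71) = 2(1 − Φ(3.47/√8.71)) = 2(1 − Φ(1.1758)) ≈ 0.2397

By the reflection principle for standard BM, P(τ_b ≤ t) = 2 · P(B_t ≥ b). Since B_t ~ N(0, t), P(B_t ≥ 3.47) = 1 − Φ(3.47/√t) = 1 − Φ(3.47/√8.71) = 1 − Φ(1.1758) ≈ 0.11984. Doubling: P(τ_{3.47} ≤ 8.71) ≈ 2 · 0.11984 = 0.23968 ≈ 0.2397.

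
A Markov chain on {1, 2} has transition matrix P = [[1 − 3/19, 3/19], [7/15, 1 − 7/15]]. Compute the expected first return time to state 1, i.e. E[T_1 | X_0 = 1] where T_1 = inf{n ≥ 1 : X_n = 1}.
E[T_1 | X_0 = 1] = 1/π_1 = 178/133

For an irreducible recurrent Markov chain with stationary distribution π, E[T_i | X_0 = i] = 1/π_i (Kac's formula). Here π_1 = (7/15)/(3/19 + 7/15) = (7/15)/(178/285) = 133/178, so E[T_1 | X_0 = 1] = 1/π_1 = (3/19 + 7/15)/(7/15) = (178/285)/(7/15) = 178/133.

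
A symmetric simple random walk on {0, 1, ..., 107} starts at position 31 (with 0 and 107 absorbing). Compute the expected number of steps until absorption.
E[τ | X_0 = 31] = 2356

Let v_k = E[τ | X_0 = k]. Boundary: v_0 = v_107 = 0. Recurrence: v_k = 1 + (v_{k-1} + v_{k+1})/2 for 1 ≤ k ≤ 106. The particular solution to v_k − (v_{k-1} + v_{k+1})/2 = 1 is v_k = −k^2. Adding homogeneous solution A + B k and matching boundaries gives v_k = k (107 − k). Substituting k = 31: v_31 = 31 · 76 = 2356.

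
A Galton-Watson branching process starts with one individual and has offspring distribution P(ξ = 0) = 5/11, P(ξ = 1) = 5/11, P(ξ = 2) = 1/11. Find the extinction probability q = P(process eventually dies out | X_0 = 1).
q = 1

Mean offspring μ = 0·5/11 + 1·5/11 + 2·1/11 = 7/11 ≤ 1. For μ ≤ 1 with offspring not concentrated at 1, the Galton-Watson process goes extinct almost surely, so q = 1.
(Algebraic check: The pgf is f(s) = 5/11 + 5/11·s + 1/11·s². The extinction probability q is the smallest fixed point of f in [0, 1]. Setting s = f(s):
  1/11·s² + (5/11 − 1)·s + 5/11 = 0
  1/11·s² − (5/11 + 1/11)·s + 5/11 = 0
which factors as (s − 1)·(1/11·s − 5/11) = 0, giving roots s = 1 and s = (5/11)/(1/11) = 5. Since 5 ≥ 1, the smallest root in [0, 1] is s = 1.)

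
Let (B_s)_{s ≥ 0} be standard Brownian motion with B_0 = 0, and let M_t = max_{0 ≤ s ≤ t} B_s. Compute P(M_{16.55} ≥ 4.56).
P(M_{16.55} ≥ 4.56) = 2·P(B_{16.55} ≥ 4.56) = 2(1 − Φ(4.56/√16.55)) ≈ 0.2623

By the reflection principle for Brownian motion, P(M_t ≥ a) = 2 · P(B_t ≥ a) for a ≥ 0. Since B_t ~ N(0, t), P(B_t ≥ 4.56) = 1 − Φ(4.56/√t) = 1 − Φ(4.56/√16.55) = 1 − Φ(1.1209). So
  P(M_{16.55} ≥ 4.56) = 2(1 − Φ(1.1209)) ≈ 0.2623.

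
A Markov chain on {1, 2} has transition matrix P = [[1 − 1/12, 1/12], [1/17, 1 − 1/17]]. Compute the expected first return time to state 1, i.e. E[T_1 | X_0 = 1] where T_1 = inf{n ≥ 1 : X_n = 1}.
E[T_1 | X_0 = 1] = 1/π_1 = 29/12

For an irreducible recurrent Markov chain with stationary distribution π, E[T_i | X_0 = i] = 1/π_i (Kac's formula). Here π_1 = (1/17)/(1/12 + 1/17) = (1/17)/(29/204) = 12/29, so E[T_1 | X_0 = 1] = 1/π_1 = (1/12 + 1/17)/(1/17) = (29/204)/(1/17) = 29/12.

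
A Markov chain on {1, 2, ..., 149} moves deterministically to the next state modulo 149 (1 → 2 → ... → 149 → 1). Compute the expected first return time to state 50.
E[T_50 | X_0 = 50] = 149

The chain cycles deterministically, so starting at state 50 it returns in exactly 149 steps. Equivalently, the stationary distribution is uniform π_j = 1/149 for every state j, so by Kac's formula E[T_50] = 1/π_50 = 149.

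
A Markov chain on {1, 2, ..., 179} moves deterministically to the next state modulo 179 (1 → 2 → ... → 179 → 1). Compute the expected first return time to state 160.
E[T_160 | X_0 = 160] = 179

The chain cycles deterministically, so starting at state 160 it returns in exactly 179 steps. Equivalently, the stationary distribution is uniform π_j = 1/179 for every state j, so by Kac's formula E[T_160] = 1/π_160 = 179.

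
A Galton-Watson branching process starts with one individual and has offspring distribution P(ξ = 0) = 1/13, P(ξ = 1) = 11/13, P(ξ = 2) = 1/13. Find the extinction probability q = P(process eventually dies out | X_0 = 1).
q = 1

Mean offspring μ = 0·1/13 + 1·11/13 + 2·1/13 = 1 ≤ 1. For μ ≤ 1 with offspring not concentrated at 1, the Galton-Watson process goes extinct almost surely, so q = 1.
(Algebraic check: The pgf is f(s) = 1/13 + 11/13·s + 1/13·s². The extinction probability q is the smallest fixed point of f in [0, 1]. Setting s = f(s):
  1/13·s² + (11/13 − 1)·s + 1/13 = 0
  1/13·s² − (1/13 + 1/13)·s + 1/13 = 0
which factors as (s − 1)·(1/13·s − 1/13) = 0, giving roots s = 1 and s = (1/13)/(1/13) = 1. Since 1 ≥ 1, the smallest root in [0, 1] is s = 1.)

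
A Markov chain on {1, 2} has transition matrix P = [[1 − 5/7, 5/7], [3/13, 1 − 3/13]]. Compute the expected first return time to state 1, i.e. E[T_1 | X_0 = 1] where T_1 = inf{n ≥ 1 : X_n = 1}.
E[T_1 | X_0 = 1] = 1/π_1 = 86/21

For an irreducible recurrent Markov chain with stationary distribution π, E[T_i | X_0 = i] = 1/π_i (Kac's formula). Here π_1 = (3/13)/(5/7 + 3/13) = (3/13)/(86/91) = 21/86, so E[T_1 | X_0 = 1] = 1/π_1 = (5/7 + 3/13)/(3/13) = (86/91)/(3/13) = 86/21.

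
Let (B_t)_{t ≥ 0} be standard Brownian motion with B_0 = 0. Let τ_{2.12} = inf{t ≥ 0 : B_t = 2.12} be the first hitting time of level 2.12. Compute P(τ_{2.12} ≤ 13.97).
P(τ_{2.12} ≤ 13.97) = 2(1 − Φ(2.12/√13.97)) = 2(1 − Φ(0.5672)) ≈ 0.5706

By the reflection principle for standard BM, P(τ_b ≤ t) = 2 · P(B_t ≥ b). Since B_t ~ N(0, t), P(B_t ≥ 2.12) = 1 − Φ(2.12/√t) = 1 − Φ(2.12/√13.97) = 1 − Φ(0.5672) ≈ 0.28529. Doubling: P(τ_{2.12} ≤ 13.97) ≈ 2 · 0.28529 = 0.57058 ≈ 0.5706.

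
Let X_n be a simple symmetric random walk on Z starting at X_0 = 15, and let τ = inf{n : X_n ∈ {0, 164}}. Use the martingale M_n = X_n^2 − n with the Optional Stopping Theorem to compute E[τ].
E[τ] = 2235

M_n = X_n^2 − n is a martingale (since E[X_{n+1}^2 | F_n] = X_n^2 + 1). By OST (τ has finite mean in a bounded region), E[M_τ] = E[M_0] = X_0^2 − 0 = 15^2 = 225. Also E[M_τ] = E[X_τ^2] − E[τ]. The walk exits at 0 or 164, with P(hit 164 first) = 15/164, so E[X_τ^2] = 164^2 · 15/164 + 0 = 2460. Thus E[τ] = E[X_τ^2] − E[M_τ] = 2460 − 225 = 2235 = 15(164 − 15) = 2235.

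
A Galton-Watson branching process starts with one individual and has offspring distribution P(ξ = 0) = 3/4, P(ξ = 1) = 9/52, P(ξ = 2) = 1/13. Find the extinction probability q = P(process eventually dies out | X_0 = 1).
q = 1

Mean offspring μ = 0·3/4 + 1·9/52 + 2·1/13 = 17/52 ≤ 1. For μ ≤ 1 with offspring not concentrated at 1, the Galton-Watson process goes extinct almost surely, so q = 1.
(Algebraic check: The pgf is f(s) = 3/4 + 9/52·s + 1/13·s². The extinction probability q is the smallest fixed point of f in [0, 1]. Setting s = f(s):
  1/13·s² + (9/52 − 1)·s + 3/4 = 0
  1/13·s² − (3/4 + 1/13)·s + 3/4 = 0
which factors as (s − 1)·(1/13·s − 3/4) = 0, giving roots s = 1 and s = (3/4)/(1/13) = 39/4. Since 39/4 ≥ 1, the smallest root in [0, 1] is s = 1.)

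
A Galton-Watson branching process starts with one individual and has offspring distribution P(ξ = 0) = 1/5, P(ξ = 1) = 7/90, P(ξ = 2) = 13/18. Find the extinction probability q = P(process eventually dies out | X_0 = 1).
q = 18/65

The pgf is f(s) = 1/5 + 7/90·s + 13/18·s². The extinction probability q is the smallest fixed point of f in [0, 1]. Setting s = f(s):
  13/18·s² + (7/90 − 1)·s + 1/5 = 0
  13/18·s² − (1/5 + 13/18)·s + 1/5 = 0
which factors as (s − 1)·(13/18·s − 1/5) = 0, giving roots s = 1 and s = (1/5)/(13/18) = 18/65.
Mean offspring μ = 7/90 + 2·13/18 = 137/90 > 1 (supercritical), so q < 1. The extinction probability is the smaller root: q = (1/5)/(13/18) = 18/65.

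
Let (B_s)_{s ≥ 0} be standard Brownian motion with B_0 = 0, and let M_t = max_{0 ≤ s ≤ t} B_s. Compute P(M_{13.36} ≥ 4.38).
P(M_{13.36} ≥ 4.38) = 2·P(B_{13.36} ≥ 4.38) = 2(1 − Φ(4.38/√13.36)) ≈ 0.2308

By the reflection principle for Brownian motion, P(M_t ≥ a) = 2 · P(B_t ≥ a) for a ≥ 0. Since B_t ~ N(0, t), P(B_t ≥ 4.38) = 1 − Φ(4.38/√t) = 1 − Φ(4.38/√13.36) = 1 − Φ(1.1983). So
  P(M_{13.36} ≥ 4.38) = 2(1 − Φ(1.1983)) ≈ 0.2308.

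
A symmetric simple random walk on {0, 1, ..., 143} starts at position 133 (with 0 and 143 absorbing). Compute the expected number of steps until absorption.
E[τ | X_0 = 133] = 1330

Let v_k = E[τ | X_0 = k]. Boundary: v_0 = v_143 = 0. Recurrence: v_k = 1 + (v_{k-1} + v_{k+1})/2 for 1 ≤ k ≤ 142. The particular solution to v_k − (v_{k-1} + v_{k+1})/2 = 1 is v_k = −k^2. Adding homogeneous solution A + B k and matching boundaries gives v_k = k (143 − k). Substituting k = 133: v_133 = 133 · 10 = 1330.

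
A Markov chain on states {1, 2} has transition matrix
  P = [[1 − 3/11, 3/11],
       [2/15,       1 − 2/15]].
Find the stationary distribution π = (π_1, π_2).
π_1 = 22/67, π_2 = 45/67

Solve πP = π with π_1 + π_2 = 1. From πP = π: π_1 · (1 − 3/11) + π_2 · 2/15 = π_1 ⇒ π_2 · 2/15 = π_1 · 3/11 ⇒ π_2/π_1 = (3/11)/(2/15) = 45/22. Together with π_1 + π_2 = 1:
  π_1 = (2/15)/(3/11 + 2/15) = (2/15)/(67/165) = 22/67,
  π_2 = (3/11)/(3/11 + 2/15) = (3/11)/(67/165) = 45/67.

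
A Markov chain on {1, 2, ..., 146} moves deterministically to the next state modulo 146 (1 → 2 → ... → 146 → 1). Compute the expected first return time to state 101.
E[T_101 | X_0 = 101] = 146

The chain cycles deterministically, so starting at state 101 it returns in exactly 146 steps. Equivalently, the stationary distribution is uniform π_j = 1/146 for every state j, so by Kac's formula E[T_101] = 1/π_101 = 146.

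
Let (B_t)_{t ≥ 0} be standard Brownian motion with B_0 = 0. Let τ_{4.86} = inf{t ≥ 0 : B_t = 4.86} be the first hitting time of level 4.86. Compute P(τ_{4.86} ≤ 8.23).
P(τ_{4.86} ≤ 8.23) = 2(1 − Φ(4.86/√8.23)) = 2(1 − Φ(1.6941)) ≈ 0.0902

By the reflection principle for standard BM, P(τ_b ≤ t) = 2 · P(B_t ≥ b). Since B_t ~ N(0, t), P(B_t ≥ 4.86) = 1 − Φ(4.86/√t) = 1 − Φ(4.86/√8.23) = 1 − Φ(1.6941) ≈ 0.04512. Doubling: P(τ_{4.86} ≤ 8.23) ≈ 2 · 0.04512 = 0.09024 ≈ 0.0902.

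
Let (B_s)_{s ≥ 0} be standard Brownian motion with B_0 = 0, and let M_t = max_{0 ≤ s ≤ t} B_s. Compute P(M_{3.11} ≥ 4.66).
P(M_{3.11} ≥ 4.66) = 2·P(B_{3.11} ≥ 4.66) = 2(1 − Φ(4.66/√3.11)) ≈ 0.0082

By the reflection principle for Brownian motion, P(M_t ≥ a) = 2 · P(B_t ≥ a) for a ≥ 0. Since B_t ~ N(0, t), P(B_t ≥ 4.66) = 1 − Φ(4.66/√t) = 1 − Φ(4.66/√3.11) = 1 − Φ(2.6424). So
  P(M_{3.11} ≥ 4.66) = 2(1 − Φ(2.6424)) ≈ 0.0082.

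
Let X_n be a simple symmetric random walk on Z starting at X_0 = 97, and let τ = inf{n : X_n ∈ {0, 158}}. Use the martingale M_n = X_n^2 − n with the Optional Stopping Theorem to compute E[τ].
E[τ] = 5917

M_n = X_n^2 − n is a martingale (since E[X_{n+1}^2 | F_n] = X_n^2 + 1). By OST (τ has finite mean in a bounded region), E[M_τ] = E[M_0] = X_0^2 − 0 = 97^2 = 9409. Also E[M_τ] = E[X_τ^2] − E[τ]. The walk exits at 0 or 158, with P(hit 158 first) = 97/158, so E[X_τ^2] = 158^2 · 97/158 + 0 = 15326. Thus E[τ] = E[X_τ^2] − E[M_τ] = 15326 − 9409 = 5917 = 97(158 − 97) = 5917.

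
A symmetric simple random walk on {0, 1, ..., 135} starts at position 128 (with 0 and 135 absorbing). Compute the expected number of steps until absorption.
E[τ | X_0 = 128] = 896

Let v_k = E[τ | X_0 = k]. Boundary: v_0 = v_135 = 0. Recurrence: v_k = 1 + (v_{k-1} + v_{k+1})/2 for 1 ≤ k ≤ 134. The particular solution to v_k − (v_{k-1} + v_{k+1})/2 = 1 is v_k = −k^2. Adding homogeneous solution A + B k and matching boundaries gives v_k = k (135 − k). Substituting k = 128: v_128 = 128 · 7 = 896.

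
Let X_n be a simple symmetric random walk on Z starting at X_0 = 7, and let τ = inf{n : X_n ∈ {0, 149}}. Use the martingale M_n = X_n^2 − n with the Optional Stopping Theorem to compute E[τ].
E[τ] = 994

M_n = X_n^2 − n is a martingale (since E[X_{n+1}^2 | F_n] = X_n^2 + 1). By OST (τ has finite mean in a bounded region), E[M_τ] = E[M_0] = X_0^2 − 0 = 7^2 = 49. Also E[M_τ] = E[X_τ^2] − E[τ]. The walk exits at 0 or 149, with P(hit 149 first) = 7/149, so E[X_τ^2] = 149^2 · 7/149 + 0 = 1043. Thus E[τ] = E[X_τ^2] − E[M_τ] = 1043 − 49 = 994 = 7(149 − 7) = 994.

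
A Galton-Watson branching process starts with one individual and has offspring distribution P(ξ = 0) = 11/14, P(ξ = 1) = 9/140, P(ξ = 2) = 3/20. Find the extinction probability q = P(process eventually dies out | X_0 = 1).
q = 1

Mean offspring μ = 0·11/14 + 1·9/140 + 2·3/20 = 51/140 ≤ 1. For μ ≤ 1 with offspring not concentrated at 1, the Galton-Watson process goes extinct almost surely, so q = 1.
(Algebraic check: The pgf is f(s) = 11/14 + 9/140·s + 3/20·s². The extinction probability q is the smallest fixed point of f in [0, 1]. Setting s = f(s):
  3/20·s² + (9/140 − 1)·s + 11/14 = 0
  3/20·s² − (11/14 + 3/20)·s + 11/14 = 0
which factors as (s − 1)·(3/20·s − 11/14) = 0, giving roots s = 1 and s = (11/14)/(3/20) = 110/21. Since 110/21 ≥ 1, the smallest root in [0, 1] is s = 1.)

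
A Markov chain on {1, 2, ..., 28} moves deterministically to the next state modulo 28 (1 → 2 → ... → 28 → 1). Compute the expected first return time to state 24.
E[T_24 | X_0 = 24] = 28

The chain cycles deterministically, so starting at state 24 it returns in exactly 28 steps. Equivalently, the stationary distribution is uniform π_j = 1/28 for every state j, so by Kac's formula E[T_24] = 1/π_24 = 28.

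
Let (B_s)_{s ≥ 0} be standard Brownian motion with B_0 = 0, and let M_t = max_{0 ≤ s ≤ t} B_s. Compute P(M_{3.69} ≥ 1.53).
P(M_{3.69} ≥ 1.53) = 2·P(B_{3.69} ≥ 1.53) = 2(1 − Φ(1.53/√3.69)) ≈ 0.4257

By the reflection principle for Brownian motion, P(M_t ≥ a) = 2 · P(B_t ≥ a) for a ≥ 0. Since B_t ~ N(0, t), P(B_t ≥ 1.53) = 1 − Φ(1.53/√t) = 1 − Φ(1.53/√3.69) = 1 − Φ(0.7965). So
  P(M_{3.69} ≥ 1.53) = 2(1 − Φ(0.7965)) ≈ 0.4257.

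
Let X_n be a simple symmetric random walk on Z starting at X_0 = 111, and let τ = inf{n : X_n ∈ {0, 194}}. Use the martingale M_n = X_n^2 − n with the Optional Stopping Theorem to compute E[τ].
E[τ] = 9213

M_n = X_n^2 − n is a martingale (since E[X_{n+1}^2 | F_n] = X_n^2 + 1). By OST (τ has finite mean in a bounded region), E[M_τ] = E[M_0] = X_0^2 − 0 = 111^2 = 12321. Also E[M_τ] = E[X_τ^2] − E[τ]. The walk exits at 0 or 194, with P(hit 194 first) = 111/194, so E[X_τ^2] = 194^2 · 111/194 + 0 = 21534. Thus E[τ] = E[X_τ^2] − E[M_τ] = 21534 − 12321 = 9213 = 111(194 − 111) = 9213.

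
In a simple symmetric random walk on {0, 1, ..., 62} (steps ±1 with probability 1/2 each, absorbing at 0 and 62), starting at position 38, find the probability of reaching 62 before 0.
P(hit 62 before 0) = 38/62 = 19/31

Let u_k = P(hit 62 before 0 | start at k). Then u_0 = 0, u_62 = 1, and u_k = u_{k-1}/2 + u_{k+1}/2 for 1 ≤ k ≤ 61. This harmonic recurrence is solved by u_k = k/62, giving u_38 = 38/62 = 19/31.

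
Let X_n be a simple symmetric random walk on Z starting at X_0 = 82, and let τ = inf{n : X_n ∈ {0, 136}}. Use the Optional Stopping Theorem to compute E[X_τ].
E[X_τ] = 82

X_n is a martingale and τ is a bounded-mean stopping time (indeed τ is finite a.s. with bounded expectation since the walk is in a bounded region). By the OST, E[X_τ] = E[X_0] = 82. Equivalently: E[X_τ] = 136 · P(hit 136 first) + 0 · P(hit 0 first) = 136 · (82/136) = 82.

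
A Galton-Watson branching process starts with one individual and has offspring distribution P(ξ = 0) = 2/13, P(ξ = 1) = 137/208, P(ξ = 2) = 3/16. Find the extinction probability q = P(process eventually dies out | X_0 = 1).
q = 32/39

The pgf is f(s) = 2/13 + 137/208·s + 3/16·s². The extinction probability q is the smallest fixed point of f in [0, 1]. Setting s = f(s):
  3/16·s² + (137/208 − 1)·s + 2/13 = 0
  3/16·s² − (2/13 + 3/16)·s + 2/13 = 0
which factors as (s − 1)·(3/16·s − 2/13) = 0, giving roots s = 1 and s = (2/13)/(3/16) = 32/39.
Mean offspring μ = 137/208 + 2·3/16 = 215/208 > 1 (supercritical), so q < 1. The extinction probability is the smaller root: q = (2/13)/(3/16) = 32/39.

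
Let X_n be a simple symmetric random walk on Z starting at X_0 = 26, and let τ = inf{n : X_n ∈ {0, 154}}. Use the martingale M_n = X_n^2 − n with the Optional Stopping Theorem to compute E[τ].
E[τ] = 3328

M_n = X_n^2 − n is a martingale (since E[X_{n+1}^2 | F_n] = X_n^2 + 1). By OST (τ has finite mean in a bounded region), E[M_τ] = E[M_0] = X_0^2 − 0 = 26^2 = 676. Also E[M_τ] = E[X_τ^2] − E[τ]. The walk exits at 0 or 154, with P(hit 154 first) = 26/154, so E[X_τ^2] = 154^2 · 26/154 + 0 = 4004. Thus E[τ] = E[X_τ^2] − E[M_τ] = 4004 − 676 = 3328 = 26(154 − 26) = 3328.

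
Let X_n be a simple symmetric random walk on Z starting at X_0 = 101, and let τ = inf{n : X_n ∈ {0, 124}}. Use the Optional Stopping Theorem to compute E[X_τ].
E[X_τ] = 101

X_n is a martingale and τ is a bounded-mean stopping time (indeed τ is finite a.s. with bounded expectation since the walk is in a bounded region). By the OST, E[X_τ] = E[X_0] = 101. Equivalently: E[X_τ] = 124 · P(hit 124 first) + 0 · P(hit 0 first) = 124 · (101/124) = 101.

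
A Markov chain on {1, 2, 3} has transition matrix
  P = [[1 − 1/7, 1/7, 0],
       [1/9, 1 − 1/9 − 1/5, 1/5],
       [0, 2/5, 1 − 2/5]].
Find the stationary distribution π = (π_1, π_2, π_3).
π = (14/41, 18/41, 9/41)

This is a birth-death chain on three states, which satisfies detailed balance: π_1 · P_{12} = π_2 · P_{21} and π_2 · P_{23} = π_3 · P_{32}.
From π_1 · 1/7 = π_2 · 1/9: π_2/π_1 = (1/7)/(1/9) = 9/7.
From π_2 · 1/5 = π_3 · 2/5: π_3/π_2 = (1/5)/(2/5) = 1/2.
Take π_1 proportional to 1; then unnormalized π = (1, 9/7, 9/14). Normalize by dividing by the sum 41/14:
  π = (14/41, 18/41, 9/41).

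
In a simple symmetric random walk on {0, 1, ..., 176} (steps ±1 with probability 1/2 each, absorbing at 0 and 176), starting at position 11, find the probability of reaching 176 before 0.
P(hit 176 before 0) = 11/176 = 1/16

Let u_k = P(hit 176 before 0 | start at k). Then u_0 = 0, u_176 = 1, and u_k = u_{k-1}/2 + u_{k+1}/2 for 1 ≤ k ≤ 175. This harmonic recurrence is solved by u_k = k/176, giving u_11 = 11/176 = 1/16.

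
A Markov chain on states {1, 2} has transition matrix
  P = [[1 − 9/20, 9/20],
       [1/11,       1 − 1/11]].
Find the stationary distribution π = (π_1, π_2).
π_1 = 20/119, π_2 = 99/119

Solve πP = π with π_1 + π_2 = 1. From πP = π: π_1 · (1 − 9/20) + π_2 · 1/11 = π_1 ⇒ π_2 · 1/11 = π_1 · 9/20 ⇒ π_2/π_1 = (9/20)/(1/11) = 99/20. Together with π_1 + π_2 = 1:
  π_1 = (1/11)/(9/20 + 1/11) = (1/11)/(119/220) = 20/119,
  π_2 = (9/20)/(9/20 + 1/11) = (9/20)/(119/220) = 99/119.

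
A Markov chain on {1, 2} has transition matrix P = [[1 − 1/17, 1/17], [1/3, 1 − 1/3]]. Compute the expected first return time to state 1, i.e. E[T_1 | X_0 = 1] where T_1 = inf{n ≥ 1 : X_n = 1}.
E[T_1 | X_0 = 1] = 1/π_1 = 20/17

For an irreducible recurrent Markov chain with stationary distribution π, E[T_i | X_0 = i] = 1/π_i (Kac's formula). Here π_1 = (1/3)/(1/17 + 1/3) = (1/3)/(20/51) = 17/20, so E[T_1 | X_0 = 1] = 1/π_1 = (1/17 + 1/3)/(1/3) = (20/51)/(1/3) = 20/17.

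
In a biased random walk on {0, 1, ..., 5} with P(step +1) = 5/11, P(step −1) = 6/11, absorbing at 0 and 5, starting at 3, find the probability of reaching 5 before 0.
P(hit 5 before 0) = (1 − (6/5)^3) / (1 − (6/5)^5) = 2275/4651

Let u_k denote P(reach 5 before 0 | start at k). Boundary: u_0 = 0, u_5 = 1. Recurrence: u_k = 5/11·u_{k+1} + 6/11·u_{k-1} for 1 ≤ k ≤ 4. Try u_k = A + B·r^k with r = q/p = (6/11)/(5/11) = 6/5. Substitution satisfies the recurrence; boundary conditions give:
  u_k = (1 − r^k) / (1 − r^N) = (1 − (6/5)^3) / (1 − (6/5)^5) = 2275/4651.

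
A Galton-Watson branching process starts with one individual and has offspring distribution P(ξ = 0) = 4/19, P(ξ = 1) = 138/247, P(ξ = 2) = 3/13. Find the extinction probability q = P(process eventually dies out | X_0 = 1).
q = 52/57

The pgf is f(s) = 4/19 + 138/247·s + 3/13·s². The extinction probability q is the smallest fixed point of f in [0, 1]. Setting s = f(s):
  3/13·s² + (138/247 − 1)·s + 4/19 = 0
  3/13·s² − (4/19 + 3/13)·s + 4/19 = 0
which factors as (s − 1)·(3/13·s − 4/19) = 0, giving roots s = 1 and s = (4/19)/(3/13) = 52/57.
Mean offspring μ = 138/247 + 2·3/13 = 252/247 > 1 (supercritical), so q < 1. The extinction probability is the smaller root: q = (4/19)/(3/13) = 52/57.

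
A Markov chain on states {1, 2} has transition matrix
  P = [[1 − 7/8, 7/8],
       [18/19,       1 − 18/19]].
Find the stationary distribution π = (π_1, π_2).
π_1 = 144/277, π_2 = 133/277

Solve πP = π with π_1 + π_2 = 1. From πP = π: π_1 · (1 − 7/8) + π_2 · 18/19 = π_1 ⇒ π_2 · 18/19 = π_1 · 7/8 ⇒ π_2/π_1 = (7/8)/(18/19) = 133/144. Together with π_1 + π_2 = 1:
  π_1 = (18/19)/(7/8 + 18/19) = (18/19)/(277/152) = 144/277,
  π_2 = (7/8)/(7/8 + 18/19) = (7/8)/(277/152) = 133/277.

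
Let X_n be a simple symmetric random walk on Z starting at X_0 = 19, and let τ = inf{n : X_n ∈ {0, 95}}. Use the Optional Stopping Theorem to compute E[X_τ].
E[X_τ] = 19

X_n is a martingale and τ is a bounded-mean stopping time (indeed τ is finite a.s. with bounded expectation since the walk is in a bounded region). By the OST, E[X_τ] = E[X_0] = 19. Equivalently: E[X_τ] = 95 · P(hit 95 first) + 0 · P(hit 0 first) = 95 · (19/95) = 19.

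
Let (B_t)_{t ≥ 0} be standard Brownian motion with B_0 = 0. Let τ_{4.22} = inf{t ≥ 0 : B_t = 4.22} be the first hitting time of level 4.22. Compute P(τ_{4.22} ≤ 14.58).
P(τ_{4.22} ≤ 14.58) = 2(1 − Φ(4.22/√14.58)) = 2(1 − Φ(1.1052)) ≈ 0.2691

By the reflection principle for standard BM, P(τ_b ≤ t) = 2 · P(B_t ≥ b). Since B_t ~ N(0, t), P(B_t ≥ 4.22) = 1 − Φ(4.22/√t) = 1 − Φ(4.22/√14.58) = 1 − Φ(1.1052) ≈ 0.13454. Doubling: P(τ_{4.22} ≤ 14.58) ≈ 2 · 0.13454 = 0.26908 ≈ 0.2691.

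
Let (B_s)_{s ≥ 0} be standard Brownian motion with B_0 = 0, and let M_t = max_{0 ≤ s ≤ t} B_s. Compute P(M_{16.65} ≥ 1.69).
P(M_{16.65} ≥ 1.69) = 2·P(B_{16.65} ≥ 1.69) = 2(1 − Φ(1.69/√16.65)) ≈ 0.6787

By the reflection principle for Brownian motion, P(M_t ≥ a) = 2 · P(B_t ≥ a) for a ≥ 0. Since B_t ~ N(0, t), P(B_t ≥ 1.69) = 1 − Φ(1.69/√t) = 1 − Φ(1.69/√16.65) = 1 − Φ(0.4142). So
  P(M_{16.65} ≥ 1.69) = 2(1 − Φ(0.4142)) ≈ 0.6787.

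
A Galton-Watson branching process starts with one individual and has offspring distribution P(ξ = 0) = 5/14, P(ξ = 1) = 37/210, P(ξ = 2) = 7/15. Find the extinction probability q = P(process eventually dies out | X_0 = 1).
q = 75/98

The pgf is f(s) = 5/14 + 37/210·s + 7/15·s². The extinction probability q is the smallest fixed point of f in [0, 1]. Setting s = f(s):
  7/15·s² + (37/210 − 1)·s + 5/14 = 0
  7/15·s² − (5/14 + 7/15)·s + 5/14 = 0
which factors as (s − 1)·(7/15·s − 5/14) = 0, giving roots s = 1 and s = (5/14)/(7/15) = 75/98.
Mean offspring μ = 37/210 + 2·7/15 = 233/210 > 1 (supercritical), so q < 1. The extinction probability is the smaller root: q = (5/14)/(7/15) = 75/98.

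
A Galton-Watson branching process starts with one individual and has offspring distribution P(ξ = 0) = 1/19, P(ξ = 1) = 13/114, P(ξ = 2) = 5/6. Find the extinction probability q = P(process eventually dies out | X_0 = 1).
q = 6/95

The pgf is f(s) = 1/19 + 13/114·s + 5/6·s². The extinction probability q is the smallest fixed point of f in [0, 1]. Setting s = f(s):
  5/6·s² + (13/114 − 1)·s + 1/19 = 0
  5/6·s² − (1/19 + 5/6)·s + 1/19 = 0
which factors as (s − 1)·(5/6·s − 1/19) = 0, giving roots s = 1 and s = (1/19)/(5/6) = 6/95.
Mean offspring μ = 13/114 + 2·5/6 = 203/114 > 1 (supercritical), so q < 1. The extinction probability is the smaller root: q = (1/19)/(5/6) = 6/95.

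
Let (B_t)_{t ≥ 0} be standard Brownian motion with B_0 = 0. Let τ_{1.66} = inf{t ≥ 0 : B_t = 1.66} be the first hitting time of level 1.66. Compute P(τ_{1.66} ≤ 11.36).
P(τ_{1.66} ≤ 11.36) = 2(1 − Φ(1.66/√11.36)) = 2(1 − Φ(0.4925)) ≈ 0.6224

By the reflection principle for standard BM, P(τ_b ≤ t) = 2 · P(B_t ≥ b). Since B_t ~ N(0, t), P(B_t ≥ 1.66) = 1 − Φ(1.66/√t) = 1 − Φ(1.66/√11.36) = 1 − Φ(0.4925) ≈ 0.31118. Doubling: P(τ_{1.66} ≤ 11.36) ≈ 2 · 0.31118 = 0.62236 ≈ 0.6224.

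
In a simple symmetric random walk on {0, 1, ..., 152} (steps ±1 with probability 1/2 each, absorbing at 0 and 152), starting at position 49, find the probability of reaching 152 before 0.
P(hit 152 before 0) = 49/152

Let u_k = P(hit 152 before 0 | start at k). Then u_0 = 0, u_152 = 1, and u_k = u_{k-1}/2 + u_{k+1}/2 for 1 ≤ k ≤ 151. This harmonic recurrence is solved by u_k = k/152, giving u_49 = 49/152.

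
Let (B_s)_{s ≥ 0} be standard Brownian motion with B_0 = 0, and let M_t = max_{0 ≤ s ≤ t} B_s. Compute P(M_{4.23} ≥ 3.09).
P(M_{4.23} ≥ 3.09) = 2·P(B_{4.23} ≥ 3.09) = 2(1 − Φ(3.09/√4.23)) ≈ 0.1330

By the reflection principle for Brownian motion, P(M_t ≥ a) = 2 · P(B_t ≥ a) for a ≥ 0. Since B_t ~ N(0, t), P(B_t ≥ 3.09) = 1 − Φ(3.09/√t) = 1 − Φ(3.09/√4.23) = 1 − Φ(1.5024). So
  P(M_{4.23} ≥ 3.09) = 2(1 − Φ(1.5024)) ≈ 0.1330.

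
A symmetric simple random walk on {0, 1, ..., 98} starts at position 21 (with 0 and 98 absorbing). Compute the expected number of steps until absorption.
E[τ | X_0 = 21] = 1617

Let v_k = E[τ | X_0 = k]. Boundary: v_0 = v_98 = 0. Recurrence: v_k = 1 + (v_{k-1} + v_{k+1})/2 for 1 ≤ k ≤ 97. The particular solution to v_k − (v_{k-1} + v_{k+1})/2 = 1 is v_k = −k^2. Adding homogeneous solution A + B k and matching boundaries gives v_k = k (98 − k). Substituting k = 21: v_21 = 21 · 77 = 1617.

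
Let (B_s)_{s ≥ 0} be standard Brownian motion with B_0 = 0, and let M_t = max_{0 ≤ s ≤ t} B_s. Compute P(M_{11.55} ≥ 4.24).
P(M_{11.55} ≥ 4.24) = 2·P(B_{11.55} ≥ 4.24) = 2(1 − Φ(4.24/√11.55)) ≈ 0.2122

By the reflection principle for Brownian motion, P(M_t ≥ a) = 2 · P(B_t ≥ a) for a ≥ 0. Since B_t ~ N(0, t), P(B_t ≥ 4.24) = 1 − Φ(4.24/√t) = 1 − Φ(4.24/√11.55) = 1 − Φ(1.2476). So
  P(M_{11.55} ≥ 4.24) = 2(1 − Φ(1.2476)) ≈ 0.2122.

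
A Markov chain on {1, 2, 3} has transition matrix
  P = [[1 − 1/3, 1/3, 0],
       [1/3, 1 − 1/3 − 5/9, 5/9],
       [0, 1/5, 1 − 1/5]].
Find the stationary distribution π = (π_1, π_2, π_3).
π = (9/43, 9/43, 25/43)

This is a birth-death chain on three states, which satisfies detailed balance: π_1 · P_{12} = π_2 · P_{21} and π_2 · P_{23} = π_3 · P_{32}.
From π_1 · 1/3 = π_2 · 1/3: π_2/π_1 = (1/3)/(1/3) = 1.
From π_2 · 5/9 = π_3 · 1/5: π_3/π_2 = (5/9)/(1/5) = 25/9.
Take π_1 proportional to 1; then unnormalized π = (1, 1, 25/9). Normalize by dividing by the sum 43/9:
  π = (9/43, 9/43, 25/43).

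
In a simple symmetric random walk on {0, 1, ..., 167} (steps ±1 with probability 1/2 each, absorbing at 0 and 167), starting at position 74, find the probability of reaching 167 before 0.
P(hit 167 before 0) = 74/167

Let u_k = P(hit 167 before 0 | start at k). Then u_0 = 0, u_167 = 1, and u_k = u_{k-1}/2 + u_{k+1}/2 for 1 ≤ k ≤ 166. This harmonic recurrence is solved by u_k = k/167, giving u_74 = 74/167.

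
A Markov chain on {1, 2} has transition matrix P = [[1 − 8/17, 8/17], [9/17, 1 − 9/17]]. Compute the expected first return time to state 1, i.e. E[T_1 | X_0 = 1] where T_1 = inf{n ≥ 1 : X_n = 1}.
E[T_1 | X_0 = 1] = 1/π_1 = 17/9

For an irreducible recurrent Markov chain with stationary distribution π, E[T_i | X_0 = i] = 1/π_i (Kac's formula). Here π_1 = (9/17)/(8/17 + 9/17) = (9/17)/(1) = 9/17, so E[T_1 | X_0 = 1] = 1/π_1 = (8/17 + 9/17)/(9/17) = (1)/(9/17) = 17/9.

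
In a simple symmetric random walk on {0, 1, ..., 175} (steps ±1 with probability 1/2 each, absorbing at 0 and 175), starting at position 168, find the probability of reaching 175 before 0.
P(hit 175 before 0) = 168/175 = 24/25

Let u_k = P(hit 175 before 0 | start at k). Then u_0 = 0, u_175 = 1, and u_k = u_{k-1}/2 + u_{k+1}/2 for 1 ≤ k ≤ 174. This harmonic recurrence is solved by u_k = k/175, giving u_168 = 168/175 = 24/25.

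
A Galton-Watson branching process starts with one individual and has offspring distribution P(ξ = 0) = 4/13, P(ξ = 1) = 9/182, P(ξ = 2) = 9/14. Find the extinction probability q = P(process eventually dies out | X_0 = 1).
q = 56/117

The pgf is f(s) = 4/13 + 9/182·s + 9/14·s². The extinction probability q is the smallest fixed point of f in [0, 1]. Setting s = f(s):
  9/14·s² + (9/182 − 1)·s + 4/13 = 0
  9/14·s² − (4/13 + 9/14)·s + 4/13 = 0
which factors as (s − 1)·(9/14·s − 4/13) = 0, giving roots s = 1 and s = (4/13)/(9/14) = 56/117.
Mean offspring μ = 9/182 + 2·9/14 = 243/182 > 1 (supercritical), so q < 1. The extinction probability is the smaller root: q = (4/13)/(9/14) = 56/117.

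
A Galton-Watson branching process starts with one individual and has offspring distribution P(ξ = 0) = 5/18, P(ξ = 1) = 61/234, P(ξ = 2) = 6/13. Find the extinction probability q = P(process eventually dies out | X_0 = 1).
q = 65/108

The pgf is f(s) = 5/18 + 61/234·s + 6/13·s². The extinction probability q is the smallest fixed point of f in [0, 1]. Setting s = f(s):
  6/13·s² + (61/234 − 1)·s + 5/18 = 0
  6/13·s² − (5/18 + 6/13)·s + 5/18 = 0
which factors as (s − 1)·(6/13·s − 5/18) = 0, giving roots s = 1 and s = (5/18)/(6/13) = 65/108.
Mean offspring μ = 61/234 + 2·6/13 = 277/234 > 1 (supercritical), so q < 1. The extinction probability is the smaller root: q = (5/18)/(6/13) = 65/108.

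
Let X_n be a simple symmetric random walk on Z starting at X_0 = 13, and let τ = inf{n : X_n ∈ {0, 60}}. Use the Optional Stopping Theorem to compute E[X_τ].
E[X_τ] = 13

X_n is a martingale and τ is a bounded-mean stopping time (indeed τ is finite a.s. with bounded expectation since the walk is in a bounded region). By the OST, E[X_τ] = E[X_0] = 13. Equivalently: E[X_τ] = 60 · P(hit 60 first) + 0 · P(hit 0 first) = 60 · (13/60) = 13.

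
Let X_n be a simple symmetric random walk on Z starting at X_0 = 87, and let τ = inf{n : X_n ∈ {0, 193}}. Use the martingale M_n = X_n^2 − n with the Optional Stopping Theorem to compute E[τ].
E[τ] = 9222

M_n = X_n^2 − n is a martingale (since E[X_{n+1}^2 | F_n] = X_n^2 + 1). By OST (τ has finite mean in a bounded region), E[M_τ] = E[M_0] = X_0^2 − 0 = 87^2 = 7569. Also E[M_τ] = E[X_τ^2] − E[τ]. The walk exits at 0 or 193, with P(hit 193 first) = 87/193, so E[X_τ^2] = 193^2 · 87/193 + 0 = 16791. Thus E[τ] = E[X_τ^2] − E[M_τ] = 16791 − 7569 = 9222 = 87(193 − 87) = 9222.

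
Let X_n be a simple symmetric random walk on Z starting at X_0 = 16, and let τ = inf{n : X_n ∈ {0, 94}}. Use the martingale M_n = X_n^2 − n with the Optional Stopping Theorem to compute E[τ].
E[τ] = 1248

M_n = X_n^2 − n is a martingale (since E[X_{n+1}^2 | F_n] = X_n^2 + 1). By OST (τ has finite mean in a bounded region), E[M_τ] = E[M_0] = X_0^2 − 0 = 16^2 = 256. Also E[M_τ] = E[X_τ^2] − E[τ]. The walk exits at 0 or 94, with P(hit 94 first) = 16/94, so E[X_τ^2] = 94^2 · 16/94 + 0 = 1504. Thus E[τ] = E[X_τ^2] − E[M_τ] = 1504 − 256 = 1248 = 16(94 − 16) = 1248.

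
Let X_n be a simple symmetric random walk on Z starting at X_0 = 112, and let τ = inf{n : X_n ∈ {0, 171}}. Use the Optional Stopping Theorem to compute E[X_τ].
E[X_τ] = 112

X_n is a martingale and τ is a bounded-mean stopping time (indeed τ is finite a.s. with bounded expectation since the walk is in a bounded region). By the OST, E[X_τ] = E[X_0] = 112. Equivalently: E[X_τ] = 171 · P(hit 171 first) + 0 · P(hit 0 first) = 171 · (112/171) = 112.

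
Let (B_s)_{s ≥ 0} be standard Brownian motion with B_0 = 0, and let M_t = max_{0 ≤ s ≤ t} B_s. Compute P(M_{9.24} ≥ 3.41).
P(M_{9.24} ≥ 3.41) = 2·P(B_{9.24} ≥ 3.41) = 2(1 − Φ(3.41/√9.24)) ≈ 0.2619

By the reflection principle for Brownian motion, P(M_t ≥ a) = 2 · P(B_t ≥ a) for a ≥ 0. Since B_t ~ N(0, t), P(B_t ≥ 3.41) = 1 − Φ(3.41/√t) = 1 − Φ(3.41/√9.24) = 1 − Φ(1.1218). So
  P(M_{9.24} ≥ 3.41) = 2(1 − Φ(1.1218)) ≈ 0.2619.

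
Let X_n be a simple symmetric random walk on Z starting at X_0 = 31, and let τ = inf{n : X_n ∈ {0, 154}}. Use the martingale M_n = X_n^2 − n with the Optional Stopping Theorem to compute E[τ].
E[τ] = 3813

M_n = X_n^2 − n is a martingale (since E[X_{n+1}^2 | F_n] = X_n^2 + 1). By OST (τ has finite mean in a bounded region), E[M_τ] = E[M_0] = X_0^2 − 0 = 31^2 = 961. Also E[M_τ] = E[X_τ^2] − E[τ]. The walk exits at 0 or 154, with P(hit 154 first) = 31/154, so E[X_τ^2] = 154^2 · 31/154 + 0 = 4774. Thus E[τ] = E[X_τ^2] − E[M_τ] = 4774 − 961 = 3813 = 31(154 − 31) = 3813.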